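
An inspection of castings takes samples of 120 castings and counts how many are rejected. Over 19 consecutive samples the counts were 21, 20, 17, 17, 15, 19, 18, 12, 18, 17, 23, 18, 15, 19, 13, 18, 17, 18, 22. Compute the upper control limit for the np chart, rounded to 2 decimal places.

p̄ = Σdᵢ / (k·n) = 337 / (19 × 120) = 0.14781
UCL = np̄ + 3·√(np̄(1−p̄)) = 17.7368 + 3 × √(17.7368×0.85219) = 17.7368 + 3 × 3.8878 = 29.4003

29.40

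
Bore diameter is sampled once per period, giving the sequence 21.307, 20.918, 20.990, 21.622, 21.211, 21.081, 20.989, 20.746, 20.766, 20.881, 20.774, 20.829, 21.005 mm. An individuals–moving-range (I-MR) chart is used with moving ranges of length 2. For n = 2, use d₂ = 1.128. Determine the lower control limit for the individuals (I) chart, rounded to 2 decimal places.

20.47

X̄ = (21.307 + 20.918 + 20.990 + 21.622 + 21.211 + 21.081 + 20.989 + 20.746 + 20.766 + 20.881 + 20.774 + 20.829 + 21.005) / 13 = 21.0092
Moving ranges: 0.389, 0.072, 0.632, 0.411, 0.130, 0.092, 0.243, 0.020, 0.115, 0.107, 0.055, 0.176; M̄R̄ = 2.4420 / 12 = 0.2035
LCL = X̄ − 3·M̄R̄/d₂ = 21.0092 − 3 × 0.2035 / 1.128 = 20.4679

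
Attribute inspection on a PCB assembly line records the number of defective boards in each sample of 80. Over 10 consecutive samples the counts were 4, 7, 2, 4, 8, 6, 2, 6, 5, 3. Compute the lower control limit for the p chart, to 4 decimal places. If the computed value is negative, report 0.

p̄ = Σdᵢ / (k·n) = 47 / (10 × 80) = 0.05875
LCL = p̄ − 3·√(p̄(1−p̄)/n) = 0.05875 − 3 × 0.02629 = -0.02012 → 0 (negative, so LCL = 0)

0.0000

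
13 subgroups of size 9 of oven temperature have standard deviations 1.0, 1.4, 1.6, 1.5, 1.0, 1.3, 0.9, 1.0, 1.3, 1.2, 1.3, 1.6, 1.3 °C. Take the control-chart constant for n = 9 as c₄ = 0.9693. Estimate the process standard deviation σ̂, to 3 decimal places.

1.301

s̄ = (1.0 + 1.4 + 1.6 + 1.5 + 1.0 + 1.3 + 0.9 + 1.0 + 1.3 + 1.2 + 1.3 + 1.6 + 1.3) / 13 = 1.2615
σ̂ = s̄ / c₄ = 1.2615 / 0.9693 = 1.3015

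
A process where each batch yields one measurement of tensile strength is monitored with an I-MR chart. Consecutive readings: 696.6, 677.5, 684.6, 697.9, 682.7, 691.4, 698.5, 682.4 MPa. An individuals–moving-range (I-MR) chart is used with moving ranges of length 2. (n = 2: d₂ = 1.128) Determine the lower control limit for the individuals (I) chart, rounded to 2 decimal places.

656.05

X̄ = (696.6 + 677.5 + 684.6 + 697.9 + 682.7 + 691.4 + 698.5 + 682.4) / 8 = 688.9500
Moving ranges: 19.1, 7.1, 13.3, 15.2, 8.7, 7.1, 16.1; M̄R̄ = 86.6000 / 7 = 12.3714
LCL = X̄ − 3·M̄R̄/d₂ = 688.9500 − 3 × 12.3714 / 1.128 = 656.0473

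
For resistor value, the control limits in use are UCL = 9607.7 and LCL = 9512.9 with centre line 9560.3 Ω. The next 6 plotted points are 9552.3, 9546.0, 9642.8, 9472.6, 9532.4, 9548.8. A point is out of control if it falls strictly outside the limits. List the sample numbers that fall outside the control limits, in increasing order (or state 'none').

Compare each point to [9512.9, 9607.7]: sample 3 = 9642.8 > UCL; sample 4 = 9472.6 < LCL.

3, 4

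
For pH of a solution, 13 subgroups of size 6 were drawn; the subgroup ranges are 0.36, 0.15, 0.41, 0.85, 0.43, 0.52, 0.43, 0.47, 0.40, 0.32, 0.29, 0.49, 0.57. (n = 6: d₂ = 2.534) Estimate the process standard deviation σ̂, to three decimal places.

0.173

R̄ = (0.36 + 0.15 + 0.41 + 0.85 + 0.43 + 0.52 + 0.43 + 0.47 + 0.40 + 0.32 + 0.29 + 0.49 + 0.57) / 13 = 0.4377
σ̂ = R̄ / d₂ = 0.4377 / 2.534 = 0.1727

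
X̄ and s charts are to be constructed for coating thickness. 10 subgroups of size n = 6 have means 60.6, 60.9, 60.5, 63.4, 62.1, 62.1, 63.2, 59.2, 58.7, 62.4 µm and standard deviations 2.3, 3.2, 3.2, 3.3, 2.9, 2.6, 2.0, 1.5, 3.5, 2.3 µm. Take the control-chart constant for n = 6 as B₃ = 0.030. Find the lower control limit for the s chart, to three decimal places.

s̄ = (2.3 + 3.2 + 3.2 + 3.3 + 2.9 + 2.6 + 2.0 + 1.5 + 3.5 + 2.3) / 10 = 2.6800
LCL_s = B₃·s̄ = 0.030 × 2.6800 = 0.0804

0.080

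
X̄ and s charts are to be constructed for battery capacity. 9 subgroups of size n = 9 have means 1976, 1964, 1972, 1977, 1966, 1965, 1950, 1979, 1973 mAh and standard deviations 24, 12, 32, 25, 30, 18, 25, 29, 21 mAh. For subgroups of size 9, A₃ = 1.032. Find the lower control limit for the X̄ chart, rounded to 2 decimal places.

1944.34

X̄̄ = (1976 + 1964 + 1972 + 1977 + 1966 + 1965 + 1950 + 1979 + 1973) / 9 = 1969.1111
s̄ = (24 + 12 + 32 + 25 + 30 + 18 + 25 + 29 + 21) / 9 = 24.0000
LCL = X̄̄ − A₃·s̄ = 1969.1111 − 1.032 × 24.0000 = 1944.3431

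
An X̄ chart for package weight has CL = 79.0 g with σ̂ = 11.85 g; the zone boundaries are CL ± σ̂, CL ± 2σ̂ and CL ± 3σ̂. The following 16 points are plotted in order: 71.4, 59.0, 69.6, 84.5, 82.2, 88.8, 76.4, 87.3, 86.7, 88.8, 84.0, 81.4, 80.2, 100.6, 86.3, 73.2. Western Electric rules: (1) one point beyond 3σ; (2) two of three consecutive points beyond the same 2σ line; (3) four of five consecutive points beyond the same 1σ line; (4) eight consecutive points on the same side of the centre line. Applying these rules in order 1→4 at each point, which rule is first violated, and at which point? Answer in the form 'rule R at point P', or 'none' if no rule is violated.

rule 4 at point 15

Zone of each point (C = within 1σ̂, B = 1σ̂–2σ̂, A = 2σ̂–3σ̂, * = beyond 3σ̂; sign = side of CL): 1:-C, 2:-B, 3:-C, 4:+C, 5:+C, 6:+C, 7:-C, 8:+C, 9:+C, 10:+C, 11:+C, 12:+C, 13:+C, 14:+B, 15:+C, 16:-C
Rule 4 (eight consecutive points on the same side of the centre line) is satisfied at point 15.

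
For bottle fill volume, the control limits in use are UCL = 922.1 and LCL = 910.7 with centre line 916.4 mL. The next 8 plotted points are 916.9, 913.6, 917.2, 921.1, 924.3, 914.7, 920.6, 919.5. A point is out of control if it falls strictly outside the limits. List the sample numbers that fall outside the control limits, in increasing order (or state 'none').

5

Compare each point to [910.7, 922.1]: sample 5 = 924.3 > UCL.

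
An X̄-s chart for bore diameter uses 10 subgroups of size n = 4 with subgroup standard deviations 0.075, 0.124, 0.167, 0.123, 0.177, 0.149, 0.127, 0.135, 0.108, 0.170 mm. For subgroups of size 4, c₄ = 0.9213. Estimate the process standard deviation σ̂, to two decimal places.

0.15

s̄ = (0.075 + 0.124 + 0.167 + 0.123 + 0.177 + 0.149 + 0.127 + 0.135 + 0.108 + 0.170) / 10 = 0.1355
σ̂ = s̄ / c₄ = 0.1355 / 0.9213 = 0.1471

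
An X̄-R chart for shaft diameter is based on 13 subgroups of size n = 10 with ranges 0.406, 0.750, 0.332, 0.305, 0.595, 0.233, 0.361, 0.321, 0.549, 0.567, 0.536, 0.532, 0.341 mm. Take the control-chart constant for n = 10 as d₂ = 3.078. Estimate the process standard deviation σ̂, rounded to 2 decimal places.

R̄ = (0.406 + 0.750 + 0.332 + 0.305 + 0.595 + 0.233 + 0.361 + 0.321 + 0.549 + 0.567 + 0.536 + 0.532 + 0.341) / 13 = 0.4483
σ̂ = R̄ / d₂ = 0.4483 / 3.078 = 0.1456

0.15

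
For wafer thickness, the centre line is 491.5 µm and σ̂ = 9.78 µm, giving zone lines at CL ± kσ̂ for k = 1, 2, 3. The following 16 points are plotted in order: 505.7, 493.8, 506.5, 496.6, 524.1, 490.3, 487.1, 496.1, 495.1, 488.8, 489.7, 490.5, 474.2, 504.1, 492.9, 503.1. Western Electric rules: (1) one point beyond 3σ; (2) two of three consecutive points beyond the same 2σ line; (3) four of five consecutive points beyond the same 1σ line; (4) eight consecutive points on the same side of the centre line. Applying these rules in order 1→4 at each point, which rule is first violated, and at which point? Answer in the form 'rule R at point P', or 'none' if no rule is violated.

Zone of each point (C = within 1σ̂, B = 1σ̂–2σ̂, A = 2σ̂–3σ̂, * = beyond 3σ̂; sign = side of CL): 1:+B, 2:+C, 3:+B, 4:+C, 5:+*, 6:-C, 7:-C, 8:+C, 9:+C, 10:-C, 11:-C, 12:-C, 13:-B, 14:+B, 15:+C, 16:+B
Rule 1 (one point beyond the 3σ limits) is satisfied at point 5.

rule 1 at point 5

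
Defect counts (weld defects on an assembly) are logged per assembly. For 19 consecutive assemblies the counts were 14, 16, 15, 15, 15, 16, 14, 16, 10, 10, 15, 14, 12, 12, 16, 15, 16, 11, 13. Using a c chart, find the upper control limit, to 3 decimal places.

25.151

c̄ = (14 + 16 + 15 + 15 + 15 + 16 + 14 + 16 + 10 + 10 + 15 + 14 + 12 + 12 + 16 + 15 + 16 + 11 + 13) / 19 = 265 / 19 = 13.9474
UCL = c̄ + 3√c̄ = 13.9474 + 3 × √13.9474 = 13.9474 + 3 × 3.7346 = 25.1512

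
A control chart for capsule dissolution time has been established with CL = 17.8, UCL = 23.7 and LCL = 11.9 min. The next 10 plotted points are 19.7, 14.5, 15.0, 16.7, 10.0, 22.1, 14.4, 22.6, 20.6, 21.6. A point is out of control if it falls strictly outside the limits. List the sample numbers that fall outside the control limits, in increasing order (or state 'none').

5

Compare each point to [11.9, 23.7]: sample 5 = 10.0 < LCL.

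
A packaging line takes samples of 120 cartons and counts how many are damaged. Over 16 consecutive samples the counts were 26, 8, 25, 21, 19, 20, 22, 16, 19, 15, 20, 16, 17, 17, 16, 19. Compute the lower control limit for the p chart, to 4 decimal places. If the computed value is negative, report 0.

p̄ = Σdᵢ / (k·n) = 296 / (16 × 120) = 0.15417
LCL = p̄ − 3·√(p̄(1−p̄)/n) = 0.15417 − 3 × 0.03296 = 0.05527

0.0553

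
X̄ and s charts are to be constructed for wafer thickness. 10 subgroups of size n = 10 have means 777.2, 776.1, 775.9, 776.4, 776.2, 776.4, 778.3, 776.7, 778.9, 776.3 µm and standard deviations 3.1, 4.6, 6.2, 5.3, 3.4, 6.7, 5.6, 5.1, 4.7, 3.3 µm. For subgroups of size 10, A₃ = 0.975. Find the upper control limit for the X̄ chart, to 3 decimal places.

781.520

X̄̄ = (777.2 + 776.1 + 775.9 + 776.4 + 776.2 + 776.4 + 778.3 + 776.7 + 778.9 + 776.3) / 10 = 776.8400
s̄ = (3.1 + 4.6 + 6.2 + 5.3 + 3.4 + 6.7 + 5.6 + 5.1 + 4.7 + 3.3) / 10 = 4.8000
UCL = X̄̄ + A₃·s̄ = 776.8400 + 0.975 × 4.8000 = 781.5200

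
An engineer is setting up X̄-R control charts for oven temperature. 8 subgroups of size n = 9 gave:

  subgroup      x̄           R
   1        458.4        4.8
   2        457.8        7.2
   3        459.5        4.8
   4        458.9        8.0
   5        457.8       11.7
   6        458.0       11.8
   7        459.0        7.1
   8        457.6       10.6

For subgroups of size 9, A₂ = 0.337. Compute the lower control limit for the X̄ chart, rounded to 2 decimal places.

X̄̄ = (458.4 + 457.8 + 459.5 + 458.9 + 457.8 + 458.0 + 459.0 + 457.6) / 8 = 3667.0000 / 8 = 458.3750
R̄ = (4.8 + 7.2 + 4.8 + 8.0 + 11.7 + 11.8 + 7.1 + 10.6) / 8 = 66.0000 / 8 = 8.2500
LCL = X̄̄ − A₂·R̄ = 458.3750 − 0.337 × 8.2500 = 455.5947

455.59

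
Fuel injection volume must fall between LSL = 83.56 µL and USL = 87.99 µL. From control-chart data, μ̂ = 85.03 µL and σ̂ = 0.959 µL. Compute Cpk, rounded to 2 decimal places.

Cpu = (USL − μ̂) / (3σ̂) = (87.99 − 85.03) / (3 × 0.959) = 1.0288; Cpl = (μ̂ − LSL) / (3σ̂) = (85.03 − 83.56) / (3 × 0.959) = 0.5109; Cpk = min(Cpu, Cpl) = 0.5109

0.51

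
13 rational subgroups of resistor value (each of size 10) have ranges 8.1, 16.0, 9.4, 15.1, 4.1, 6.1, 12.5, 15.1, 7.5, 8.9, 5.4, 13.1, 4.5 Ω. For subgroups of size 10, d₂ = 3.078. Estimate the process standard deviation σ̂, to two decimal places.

R̄ = (8.1 + 16.0 + 9.4 + 15.1 + 4.1 + 6.1 + 12.5 + 15.1 + 7.5 + 8.9 + 5.4 + 13.1 + 4.5) / 13 = 9.6769
σ̂ = R̄ / d₂ = 9.6769 / 3.078 = 3.1439

3.14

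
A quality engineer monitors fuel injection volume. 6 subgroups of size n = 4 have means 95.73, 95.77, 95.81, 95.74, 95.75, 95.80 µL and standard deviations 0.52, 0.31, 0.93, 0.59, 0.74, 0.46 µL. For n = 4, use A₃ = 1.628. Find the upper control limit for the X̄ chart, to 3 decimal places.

X̄̄ = (95.73 + 95.77 + 95.81 + 95.74 + 95.75 + 95.80) / 6 = 95.7667
s̄ = (0.52 + 0.31 + 0.93 + 0.59 + 0.74 + 0.46) / 6 = 0.5917
UCL = X̄̄ + A₃·s̄ = 95.7667 + 1.628 × 0.5917 = 96.7299

96.730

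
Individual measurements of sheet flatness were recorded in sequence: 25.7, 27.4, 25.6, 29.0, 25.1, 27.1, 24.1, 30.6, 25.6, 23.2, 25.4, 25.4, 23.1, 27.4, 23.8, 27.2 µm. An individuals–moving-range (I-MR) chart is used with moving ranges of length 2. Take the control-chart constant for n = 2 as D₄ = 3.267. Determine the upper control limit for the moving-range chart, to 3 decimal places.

9.910

Moving ranges: 1.7, 1.8, 3.4, 3.9, 2.0, 3.0, 6.5, 5.0, 2.4, 2.2, 0.0, 2.3, 4.3, 3.6, 3.4; M̄R̄ = 45.5000 / 15 = 3.0333
UCL_MR = D₄·M̄R̄ = 3.267 × 3.0333 = 9.9099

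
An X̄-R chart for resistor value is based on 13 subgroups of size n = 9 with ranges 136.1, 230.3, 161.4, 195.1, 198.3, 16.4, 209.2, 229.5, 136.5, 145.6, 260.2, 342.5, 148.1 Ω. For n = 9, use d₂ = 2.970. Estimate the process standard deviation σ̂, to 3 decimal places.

62.398

R̄ = (136.1 + 230.3 + 161.4 + 195.1 + 198.3 + 16.4 + 209.2 + 229.5 + 136.5 + 145.6 + 260.2 + 342.5 + 148.1) / 13 = 185.3231
σ̂ = R̄ / d₂ = 185.3231 / 2.970 = 62.3983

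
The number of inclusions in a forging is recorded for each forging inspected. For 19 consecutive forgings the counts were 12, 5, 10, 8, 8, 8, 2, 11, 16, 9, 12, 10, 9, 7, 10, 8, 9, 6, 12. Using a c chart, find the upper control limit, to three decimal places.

18.079

c̄ = (12 + 5 + 10 + 8 + 8 + 8 + 2 + 11 + 16 + 9 + 12 + 10 + 9 + 7 + 10 + 8 + 9 + 6 + 12) / 19 = 172 / 19 = 9.0526
UCL = c̄ + 3√c̄ = 9.0526 + 3 × √9.0526 = 9.0526 + 3 × 3.0088 = 18.0789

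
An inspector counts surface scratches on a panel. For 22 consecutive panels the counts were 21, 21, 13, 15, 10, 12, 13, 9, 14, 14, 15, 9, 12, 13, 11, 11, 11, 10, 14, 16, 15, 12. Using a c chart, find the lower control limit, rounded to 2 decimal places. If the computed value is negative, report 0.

2.32

c̄ = (21 + 21 + 13 + 15 + 10 + 12 + 13 + 9 + 14 + 14 + 15 + 9 + 12 + 13 + 11 + 11 + 11 + 10 + 14 + 16 + 15 + 12) / 22 = 291 / 22 = 13.2273
LCL = c̄ − 3√c̄ = 13.2273 − 3 × 3.6369 = 2.3165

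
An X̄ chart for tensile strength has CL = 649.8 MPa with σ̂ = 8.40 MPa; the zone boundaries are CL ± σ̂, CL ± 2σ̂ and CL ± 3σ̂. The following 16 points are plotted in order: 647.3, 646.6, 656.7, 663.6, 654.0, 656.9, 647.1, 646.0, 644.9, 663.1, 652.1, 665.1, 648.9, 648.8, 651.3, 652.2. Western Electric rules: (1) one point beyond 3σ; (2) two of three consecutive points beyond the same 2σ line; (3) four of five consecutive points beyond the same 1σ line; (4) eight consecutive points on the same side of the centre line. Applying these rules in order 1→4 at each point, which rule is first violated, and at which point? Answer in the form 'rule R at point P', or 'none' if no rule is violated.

Zone of each point (C = within 1σ̂, B = 1σ̂–2σ̂, A = 2σ̂–3σ̂, * = beyond 3σ̂; sign = side of CL): 1:-C, 2:-C, 3:+C, 4:+B, 5:+C, 6:+C, 7:-C, 8:-C, 9:-C, 10:+B, 11:+C, 12:+B, 13:-C, 14:-C, 15:+C, 16:+C
No rule fires across all 16 points.

none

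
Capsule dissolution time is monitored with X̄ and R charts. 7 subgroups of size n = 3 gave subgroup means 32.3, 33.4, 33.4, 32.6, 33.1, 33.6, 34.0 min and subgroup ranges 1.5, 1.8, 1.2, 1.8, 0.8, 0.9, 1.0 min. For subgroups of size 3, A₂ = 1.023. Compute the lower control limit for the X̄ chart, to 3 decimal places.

31.885

X̄̄ = (32.3 + 33.4 + 33.4 + 32.6 + 33.1 + 33.6 + 34.0) / 7 = 232.4000 / 7 = 33.2000
R̄ = (1.5 + 1.8 + 1.2 + 1.8 + 0.8 + 0.9 + 1.0) / 7 = 9.0000 / 7 = 1.2857
LCL = X̄̄ − A₂·R̄ = 33.2000 − 1.023 × 1.2857 = 31.8847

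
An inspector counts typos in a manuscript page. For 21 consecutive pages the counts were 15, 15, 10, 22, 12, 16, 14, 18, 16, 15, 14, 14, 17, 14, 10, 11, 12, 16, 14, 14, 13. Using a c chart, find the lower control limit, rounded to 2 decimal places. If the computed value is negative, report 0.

c̄ = (15 + 15 + 10 + 22 + 12 + 16 + 14 + 18 + 16 + 15 + 14 + 14 + 17 + 14 + 10 + 11 + 12 + 16 + 14 + 14 + 13) / 21 = 302 / 21 = 14.3810
LCL = c̄ − 3√c̄ = 14.3810 − 3 × 3.7922 = 3.0043

3.00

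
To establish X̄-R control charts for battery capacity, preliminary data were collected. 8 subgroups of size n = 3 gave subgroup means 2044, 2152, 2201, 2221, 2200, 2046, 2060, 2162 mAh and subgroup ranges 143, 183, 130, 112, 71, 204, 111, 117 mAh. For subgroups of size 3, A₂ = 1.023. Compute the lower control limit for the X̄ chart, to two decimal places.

1998.80

X̄̄ = (2044 + 2152 + 2201 + 2221 + 2200 + 2046 + 2060 + 2162) / 8 = 17086.0000 / 8 = 2135.7500
R̄ = (143 + 183 + 130 + 112 + 71 + 204 + 111 + 117) / 8 = 1071.0000 / 8 = 133.8750
LCL = X̄̄ − A₂·R̄ = 2135.7500 − 1.023 × 133.8750 = 1998.7959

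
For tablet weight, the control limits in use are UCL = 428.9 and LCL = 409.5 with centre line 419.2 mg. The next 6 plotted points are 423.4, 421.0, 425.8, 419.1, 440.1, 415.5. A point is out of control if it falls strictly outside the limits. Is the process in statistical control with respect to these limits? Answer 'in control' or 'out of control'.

Compare each point to [409.5, 428.9]: sample 5 = 440.1 > UCL.

out of control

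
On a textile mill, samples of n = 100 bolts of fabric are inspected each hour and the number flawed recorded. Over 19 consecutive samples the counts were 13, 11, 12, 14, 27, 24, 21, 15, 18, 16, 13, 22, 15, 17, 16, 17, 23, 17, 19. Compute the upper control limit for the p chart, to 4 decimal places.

0.2873

p̄ = Σdᵢ / (k·n) = 330 / (19 × 100) = 0.17368
UCL = p̄ + 3·√(p̄(1−p̄)/n) = 0.17368 + 3 × √(0.17368×0.82632/100) = 0.17368 + 3 × 0.03788 = 0.28734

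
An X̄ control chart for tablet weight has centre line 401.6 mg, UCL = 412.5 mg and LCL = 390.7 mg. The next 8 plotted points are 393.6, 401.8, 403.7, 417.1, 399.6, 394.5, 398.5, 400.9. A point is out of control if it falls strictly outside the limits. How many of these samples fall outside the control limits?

1

Compare each point to [390.7, 412.5]: sample 4 = 417.1 > UCL.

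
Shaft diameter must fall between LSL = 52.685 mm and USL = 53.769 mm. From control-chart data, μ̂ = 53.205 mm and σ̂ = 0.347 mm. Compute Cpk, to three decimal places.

0.500

Cpu = (USL − μ̂) / (3σ̂) = (53.769 − 53.205) / (3 × 0.347) = 0.5418; Cpl = (μ̂ − LSL) / (3σ̂) = (53.205 − 52.685) / (3 × 0.347) = 0.4995; Cpk = min(Cpu, Cpl) = 0.4995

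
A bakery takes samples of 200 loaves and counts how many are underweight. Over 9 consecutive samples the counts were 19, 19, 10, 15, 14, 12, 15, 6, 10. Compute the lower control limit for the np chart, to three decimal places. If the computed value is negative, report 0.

2.750

p̄ = Σdᵢ / (k·n) = 120 / (9 × 200) = 0.06667
LCL = np̄ − 3·√(np̄(1−p̄)) = 13.3333 − 3 × 3.5277 = 2.7503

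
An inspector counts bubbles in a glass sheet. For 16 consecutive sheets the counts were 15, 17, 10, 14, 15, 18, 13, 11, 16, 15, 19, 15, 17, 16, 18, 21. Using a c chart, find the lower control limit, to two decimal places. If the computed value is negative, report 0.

3.77

c̄ = (15 + 17 + 10 + 14 + 15 + 18 + 13 + 11 + 16 + 15 + 19 + 15 + 17 + 16 + 18 + 21) / 16 = 250 / 16 = 15.6250
LCL = c̄ − 3√c̄ = 15.6250 − 3 × 3.9528 = 3.7665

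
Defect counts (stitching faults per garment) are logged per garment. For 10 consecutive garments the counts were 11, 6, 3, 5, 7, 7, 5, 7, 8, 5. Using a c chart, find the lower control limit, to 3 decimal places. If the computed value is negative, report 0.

0.000

c̄ = (11 + 6 + 3 + 5 + 7 + 7 + 5 + 7 + 8 + 5) / 10 = 64 / 10 = 6.4000
LCL = c̄ − 3√c̄ = 6.4000 − 3 × 2.5298 = -1.1895 → 0 (cannot be negative)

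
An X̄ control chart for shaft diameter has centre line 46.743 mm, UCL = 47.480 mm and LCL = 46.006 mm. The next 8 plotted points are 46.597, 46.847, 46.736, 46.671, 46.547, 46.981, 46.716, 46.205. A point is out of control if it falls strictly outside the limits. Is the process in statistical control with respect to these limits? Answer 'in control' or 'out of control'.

in control

All 8 points lie within [46.006, 47.480].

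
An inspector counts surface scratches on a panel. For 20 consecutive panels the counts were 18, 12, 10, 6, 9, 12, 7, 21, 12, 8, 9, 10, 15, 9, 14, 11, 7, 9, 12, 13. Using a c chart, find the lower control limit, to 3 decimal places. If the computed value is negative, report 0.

1.160

c̄ = (18 + 12 + 10 + 6 + 9 + 12 + 7 + 21 + 12 + 8 + 9 + 10 + 15 + 9 + 14 + 11 + 7 + 9 + 12 + 13) / 20 = 224 / 20 = 11.2000
LCL = c̄ − 3√c̄ = 11.2000 − 3 × 3.3466 = 1.1601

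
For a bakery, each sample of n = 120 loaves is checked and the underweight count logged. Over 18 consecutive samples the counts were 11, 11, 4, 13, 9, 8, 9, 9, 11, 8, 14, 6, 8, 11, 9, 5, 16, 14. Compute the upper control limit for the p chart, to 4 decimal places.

p̄ = Σdᵢ / (k·n) = 176 / (18 × 120) = 0.08148
UCL = p̄ + 3·√(p̄(1−p̄)/n) = 0.08148 + 3 × √(0.08148×0.91852/120) = 0.08148 + 3 × 0.02497 = 0.15640

0.1564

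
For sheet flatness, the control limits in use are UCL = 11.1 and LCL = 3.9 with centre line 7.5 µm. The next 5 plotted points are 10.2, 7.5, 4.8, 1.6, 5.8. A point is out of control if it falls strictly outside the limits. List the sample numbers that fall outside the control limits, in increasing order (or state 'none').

Compare each point to [3.9, 11.1]: sample 4 = 1.6 < LCL.

4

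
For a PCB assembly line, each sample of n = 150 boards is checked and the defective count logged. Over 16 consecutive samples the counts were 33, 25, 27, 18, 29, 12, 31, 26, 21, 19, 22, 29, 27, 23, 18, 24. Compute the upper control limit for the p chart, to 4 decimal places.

p̄ = Σdᵢ / (k·n) = 384 / (16 × 150) = 0.16000
UCL = p̄ + 3·√(p̄(1−p̄)/n) = 0.16000 + 3 × √(0.16000×0.84000/150) = 0.16000 + 3 × 0.02993 = 0.24980

0.2498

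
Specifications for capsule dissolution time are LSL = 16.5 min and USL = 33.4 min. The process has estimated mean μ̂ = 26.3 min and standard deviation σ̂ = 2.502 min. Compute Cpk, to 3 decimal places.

0.946

Cpu = (USL − μ̂) / (3σ̂) = (33.4 − 26.3) / (3 × 2.502) = 0.9459; Cpl = (μ̂ − LSL) / (3σ̂) = (26.3 − 16.5) / (3 × 2.502) = 1.3056; Cpk = min(Cpu, Cpl) = 0.9459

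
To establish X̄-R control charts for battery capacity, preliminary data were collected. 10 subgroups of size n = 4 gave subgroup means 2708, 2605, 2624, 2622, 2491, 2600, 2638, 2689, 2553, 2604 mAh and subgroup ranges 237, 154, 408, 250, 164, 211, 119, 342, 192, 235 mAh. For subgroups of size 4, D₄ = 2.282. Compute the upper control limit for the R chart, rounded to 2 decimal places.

R̄ = (237 + 154 + 408 + 250 + 164 + 211 + 119 + 342 + 192 + 235) / 10 = 2312.0000 / 10 = 231.2000
UCL_R = D₄·R̄ = 2.282 × 231.2000 = 527.5984

527.60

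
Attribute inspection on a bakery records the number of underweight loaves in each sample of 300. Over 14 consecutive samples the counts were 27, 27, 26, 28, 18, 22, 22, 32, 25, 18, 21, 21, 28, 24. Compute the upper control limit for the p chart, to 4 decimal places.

0.1279

p̄ = Σdᵢ / (k·n) = 339 / (14 × 300) = 0.08071
UCL = p̄ + 3·√(p̄(1−p̄)/n) = 0.08071 + 3 × √(0.08071×0.91929/300) = 0.08071 + 3 × 0.01573 = 0.12789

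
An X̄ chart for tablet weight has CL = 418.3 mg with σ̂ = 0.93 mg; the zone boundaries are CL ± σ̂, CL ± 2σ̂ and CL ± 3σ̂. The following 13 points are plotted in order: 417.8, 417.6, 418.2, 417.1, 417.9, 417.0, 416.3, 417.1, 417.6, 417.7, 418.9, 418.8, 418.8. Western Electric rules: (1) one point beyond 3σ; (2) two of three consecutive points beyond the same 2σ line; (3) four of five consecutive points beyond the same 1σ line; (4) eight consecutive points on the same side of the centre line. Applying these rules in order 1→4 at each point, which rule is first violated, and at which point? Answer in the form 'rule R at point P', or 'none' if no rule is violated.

Zone of each point (C = within 1σ̂, B = 1σ̂–2σ̂, A = 2σ̂–3σ̂, * = beyond 3σ̂; sign = side of CL): 1:-C, 2:-C, 3:-C, 4:-B, 5:-C, 6:-B, 7:-A, 8:-B, 9:-C, 10:-C, 11:+C, 12:+C, 13:+C
Rule 3 (four of five consecutive points beyond the same 1σ limit) is satisfied at point 8.

rule 3 at point 8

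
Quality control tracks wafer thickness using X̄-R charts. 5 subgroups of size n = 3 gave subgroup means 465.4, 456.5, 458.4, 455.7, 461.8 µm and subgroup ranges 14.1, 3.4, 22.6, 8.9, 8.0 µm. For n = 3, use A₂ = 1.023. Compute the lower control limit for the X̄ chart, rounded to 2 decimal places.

447.90

X̄̄ = (465.4 + 456.5 + 458.4 + 455.7 + 461.8) / 5 = 2297.8000 / 5 = 459.5600
R̄ = (14.1 + 3.4 + 22.6 + 8.9 + 8.0) / 5 = 57.0000 / 5 = 11.4000
LCL = X̄̄ − A₂·R̄ = 459.5600 − 1.023 × 11.4000 = 447.8978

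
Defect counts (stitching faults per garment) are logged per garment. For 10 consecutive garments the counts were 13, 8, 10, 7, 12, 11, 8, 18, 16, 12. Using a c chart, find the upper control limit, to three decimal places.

c̄ = (13 + 8 + 10 + 7 + 12 + 11 + 8 + 18 + 16 + 12) / 10 = 115 / 10 = 11.5000
UCL = c̄ + 3√c̄ = 11.5000 + 3 × √11.5000 = 11.5000 + 3 × 3.3912 = 21.6735

21.673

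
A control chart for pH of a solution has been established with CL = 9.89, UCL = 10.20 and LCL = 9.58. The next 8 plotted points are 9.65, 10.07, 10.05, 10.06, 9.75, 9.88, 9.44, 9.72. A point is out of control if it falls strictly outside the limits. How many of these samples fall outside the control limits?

Compare each point to [9.58, 10.20]: sample 7 = 9.44 < LCL.

1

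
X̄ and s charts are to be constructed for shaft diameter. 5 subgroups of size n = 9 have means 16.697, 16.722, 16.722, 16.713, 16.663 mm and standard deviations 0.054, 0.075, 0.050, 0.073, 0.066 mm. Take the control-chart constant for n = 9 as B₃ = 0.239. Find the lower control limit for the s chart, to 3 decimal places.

0.015

s̄ = (0.054 + 0.075 + 0.050 + 0.073 + 0.066) / 5 = 0.0636
LCL_s = B₃·s̄ = 0.239 × 0.0636 = 0.0152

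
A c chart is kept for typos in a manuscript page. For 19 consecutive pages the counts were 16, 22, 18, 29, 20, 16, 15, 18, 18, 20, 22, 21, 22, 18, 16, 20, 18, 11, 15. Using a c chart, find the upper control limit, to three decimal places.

c̄ = (16 + 22 + 18 + 29 + 20 + 16 + 15 + 18 + 18 + 20 + 22 + 21 + 22 + 18 + 16 + 20 + 18 + 11 + 15) / 19 = 355 / 19 = 18.6842
UCL = c̄ + 3√c̄ = 18.6842 + 3 × √18.6842 = 18.6842 + 3 × 4.3225 = 31.6518

31.652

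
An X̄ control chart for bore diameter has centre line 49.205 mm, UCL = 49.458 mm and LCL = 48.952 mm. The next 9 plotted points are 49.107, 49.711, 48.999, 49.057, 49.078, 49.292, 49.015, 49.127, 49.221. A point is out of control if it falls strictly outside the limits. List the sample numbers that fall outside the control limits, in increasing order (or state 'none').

2

Compare each point to [48.952, 49.458]: sample 2 = 49.711 > UCL.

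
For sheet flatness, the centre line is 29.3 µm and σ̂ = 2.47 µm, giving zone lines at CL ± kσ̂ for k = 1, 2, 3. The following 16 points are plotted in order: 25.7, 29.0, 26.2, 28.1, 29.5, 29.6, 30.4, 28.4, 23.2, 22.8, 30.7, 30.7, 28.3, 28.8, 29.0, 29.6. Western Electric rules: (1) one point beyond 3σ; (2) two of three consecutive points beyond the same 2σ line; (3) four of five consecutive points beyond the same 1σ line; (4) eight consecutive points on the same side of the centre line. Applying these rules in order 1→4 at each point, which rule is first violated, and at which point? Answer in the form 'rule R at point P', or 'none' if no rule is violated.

rule 2 at point 10

Zone of each point (C = within 1σ̂, B = 1σ̂–2σ̂, A = 2σ̂–3σ̂, * = beyond 3σ̂; sign = side of CL): 1:-B, 2:-C, 3:-B, 4:-C, 5:+C, 6:+C, 7:+C, 8:-C, 9:-A, 10:-A, 11:+C, 12:+C, 13:-C, 14:-C, 15:-C, 16:+C
Rule 2 (two of three consecutive points beyond the same 2σ limit) is satisfied at point 10.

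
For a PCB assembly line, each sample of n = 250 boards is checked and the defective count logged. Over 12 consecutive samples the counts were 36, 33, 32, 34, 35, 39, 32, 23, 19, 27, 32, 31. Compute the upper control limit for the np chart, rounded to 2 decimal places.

p̄ = Σdᵢ / (k·n) = 373 / (12 × 250) = 0.12433
UCL = np̄ + 3·√(np̄(1−p̄)) = 31.0833 + 3 × √(31.0833×0.87567) = 31.0833 + 3 × 5.2171 = 46.7348

46.73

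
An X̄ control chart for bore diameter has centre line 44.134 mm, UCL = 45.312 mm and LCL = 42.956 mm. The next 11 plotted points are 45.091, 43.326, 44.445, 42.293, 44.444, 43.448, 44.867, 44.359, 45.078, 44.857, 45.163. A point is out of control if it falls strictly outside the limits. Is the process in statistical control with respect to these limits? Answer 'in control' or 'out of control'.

out of control

Compare each point to [42.956, 45.312]: sample 4 = 42.293 < LCL.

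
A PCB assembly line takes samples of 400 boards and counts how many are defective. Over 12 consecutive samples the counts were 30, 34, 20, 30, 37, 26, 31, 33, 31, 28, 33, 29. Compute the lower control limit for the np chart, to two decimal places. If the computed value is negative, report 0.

14.32

p̄ = Σdᵢ / (k·n) = 362 / (12 × 400) = 0.07542
LCL = np̄ − 3·√(np̄(1−p̄)) = 30.1667 − 3 × 5.2812 = 14.3229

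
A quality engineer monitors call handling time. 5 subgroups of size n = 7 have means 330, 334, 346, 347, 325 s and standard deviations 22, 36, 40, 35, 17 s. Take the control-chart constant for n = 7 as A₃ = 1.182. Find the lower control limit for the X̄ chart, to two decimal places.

300.94

X̄̄ = (330 + 334 + 346 + 347 + 325) / 5 = 336.4000
s̄ = (22 + 36 + 40 + 35 + 17) / 5 = 30.0000
LCL = X̄̄ − A₃·s̄ = 336.4000 − 1.182 × 30.0000 = 300.9400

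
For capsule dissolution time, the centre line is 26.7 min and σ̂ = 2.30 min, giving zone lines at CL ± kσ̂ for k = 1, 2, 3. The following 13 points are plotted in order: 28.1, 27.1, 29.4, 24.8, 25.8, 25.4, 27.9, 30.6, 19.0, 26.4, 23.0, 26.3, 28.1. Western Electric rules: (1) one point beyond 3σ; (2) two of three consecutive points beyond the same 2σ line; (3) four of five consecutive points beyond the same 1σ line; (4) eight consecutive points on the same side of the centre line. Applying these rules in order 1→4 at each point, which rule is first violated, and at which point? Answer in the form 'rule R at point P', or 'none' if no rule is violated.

Zone of each point (C = within 1σ̂, B = 1σ̂–2σ̂, A = 2σ̂–3σ̂, * = beyond 3σ̂; sign = side of CL): 1:+C, 2:+C, 3:+B, 4:-C, 5:-C, 6:-C, 7:+C, 8:+B, 9:-*, 10:-C, 11:-B, 12:-C, 13:+C
Rule 1 (one point beyond the 3σ limits) is satisfied at point 9.

rule 1 at point 9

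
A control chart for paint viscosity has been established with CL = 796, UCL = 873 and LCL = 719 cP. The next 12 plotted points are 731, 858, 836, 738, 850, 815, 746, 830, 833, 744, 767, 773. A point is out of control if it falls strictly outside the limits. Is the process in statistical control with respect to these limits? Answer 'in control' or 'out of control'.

All 12 points lie within [719, 873].

in control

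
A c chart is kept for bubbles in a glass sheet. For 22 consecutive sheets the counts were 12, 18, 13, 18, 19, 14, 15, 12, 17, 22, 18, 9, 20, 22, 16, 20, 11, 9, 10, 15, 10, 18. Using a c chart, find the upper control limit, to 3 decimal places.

27.123

c̄ = (12 + 18 + 13 + 18 + 19 + 14 + 15 + 12 + 17 + 22 + 18 + 9 + 20 + 22 + 16 + 20 + 11 + 9 + 10 + 15 + 10 + 18) / 22 = 338 / 22 = 15.3636
UCL = c̄ + 3√c̄ = 15.3636 + 3 × √15.3636 = 15.3636 + 3 × 3.9196 = 27.1226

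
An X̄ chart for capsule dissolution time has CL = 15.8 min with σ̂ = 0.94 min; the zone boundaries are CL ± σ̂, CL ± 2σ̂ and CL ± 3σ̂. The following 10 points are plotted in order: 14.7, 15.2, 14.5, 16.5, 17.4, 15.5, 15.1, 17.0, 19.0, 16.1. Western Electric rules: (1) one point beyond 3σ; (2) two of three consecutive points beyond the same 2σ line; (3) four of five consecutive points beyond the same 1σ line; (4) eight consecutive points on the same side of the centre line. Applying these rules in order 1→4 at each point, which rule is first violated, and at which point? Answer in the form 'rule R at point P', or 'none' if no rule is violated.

rule 1 at point 9

Zone of each point (C = within 1σ̂, B = 1σ̂–2σ̂, A = 2σ̂–3σ̂, * = beyond 3σ̂; sign = side of CL): 1:-B, 2:-C, 3:-B, 4:+C, 5:+B, 6:-C, 7:-C, 8:+B, 9:+*, 10:+C
Rule 1 (one point beyond the 3σ limits) is satisfied at point 9.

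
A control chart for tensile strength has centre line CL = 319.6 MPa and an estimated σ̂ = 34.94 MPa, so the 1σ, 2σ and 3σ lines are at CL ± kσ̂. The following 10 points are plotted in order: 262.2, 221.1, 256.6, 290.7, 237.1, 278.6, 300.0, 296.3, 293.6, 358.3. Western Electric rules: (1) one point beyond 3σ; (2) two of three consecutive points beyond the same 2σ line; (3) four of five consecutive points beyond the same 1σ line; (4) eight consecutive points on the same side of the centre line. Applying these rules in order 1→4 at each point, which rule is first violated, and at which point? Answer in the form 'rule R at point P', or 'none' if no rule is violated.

rule 3 at point 5

Zone of each point (C = within 1σ̂, B = 1σ̂–2σ̂, A = 2σ̂–3σ̂, * = beyond 3σ̂; sign = side of CL): 1:-B, 2:-A, 3:-B, 4:-C, 5:-A, 6:-B, 7:-C, 8:-C, 9:-C, 10:+B
Rule 3 (four of five consecutive points beyond the same 1σ limit) is satisfied at point 5.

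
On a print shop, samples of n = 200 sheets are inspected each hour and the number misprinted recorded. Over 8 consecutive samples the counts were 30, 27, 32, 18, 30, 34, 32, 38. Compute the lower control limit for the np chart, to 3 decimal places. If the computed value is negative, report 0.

p̄ = Σdᵢ / (k·n) = 241 / (8 × 200) = 0.15063
LCL = np̄ − 3·√(np̄(1−p̄)) = 30.1250 − 3 × 5.0584 = 14.9498

14.950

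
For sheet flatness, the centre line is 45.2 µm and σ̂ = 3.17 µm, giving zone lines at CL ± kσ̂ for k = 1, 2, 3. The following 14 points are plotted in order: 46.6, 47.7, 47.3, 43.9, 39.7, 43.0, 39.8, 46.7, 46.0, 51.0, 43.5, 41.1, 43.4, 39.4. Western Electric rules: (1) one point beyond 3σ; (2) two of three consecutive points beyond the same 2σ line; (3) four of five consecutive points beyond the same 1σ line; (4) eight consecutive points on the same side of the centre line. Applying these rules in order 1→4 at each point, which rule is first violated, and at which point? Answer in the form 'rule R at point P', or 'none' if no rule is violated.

none

Zone of each point (C = within 1σ̂, B = 1σ̂–2σ̂, A = 2σ̂–3σ̂, * = beyond 3σ̂; sign = side of CL): 1:+C, 2:+C, 3:+C, 4:-C, 5:-B, 6:-C, 7:-B, 8:+C, 9:+C, 10:+B, 11:-C, 12:-B, 13:-C, 14:-B
No rule fires across all 14 points.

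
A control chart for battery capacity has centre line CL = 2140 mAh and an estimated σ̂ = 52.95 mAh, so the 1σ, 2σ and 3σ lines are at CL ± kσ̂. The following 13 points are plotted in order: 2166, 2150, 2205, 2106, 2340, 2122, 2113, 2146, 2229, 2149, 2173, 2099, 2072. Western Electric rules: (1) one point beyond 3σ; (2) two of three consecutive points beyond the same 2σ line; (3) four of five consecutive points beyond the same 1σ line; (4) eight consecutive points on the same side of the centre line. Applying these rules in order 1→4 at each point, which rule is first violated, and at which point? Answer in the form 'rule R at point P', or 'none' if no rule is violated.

rule 1 at point 5

Zone of each point (C = within 1σ̂, B = 1σ̂–2σ̂, A = 2σ̂–3σ̂, * = beyond 3σ̂; sign = side of CL): 1:+C, 2:+C, 3:+B, 4:-C, 5:+*, 6:-C, 7:-C, 8:+C, 9:+B, 10:+C, 11:+C, 12:-C, 13:-B
Rule 1 (one point beyond the 3σ limits) is satisfied at point 5.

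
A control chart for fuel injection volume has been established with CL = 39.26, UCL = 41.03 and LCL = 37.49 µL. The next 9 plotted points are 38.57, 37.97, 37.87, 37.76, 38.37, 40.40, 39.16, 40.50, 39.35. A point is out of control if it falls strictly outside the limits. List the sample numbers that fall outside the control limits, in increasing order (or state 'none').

none

All 9 points lie within [37.49, 41.03].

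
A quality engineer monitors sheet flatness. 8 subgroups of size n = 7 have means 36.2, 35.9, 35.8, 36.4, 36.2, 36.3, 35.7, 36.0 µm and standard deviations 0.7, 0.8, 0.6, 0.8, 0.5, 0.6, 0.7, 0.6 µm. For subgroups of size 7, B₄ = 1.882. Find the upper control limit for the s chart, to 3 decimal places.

1.247

s̄ = (0.7 + 0.8 + 0.6 + 0.8 + 0.5 + 0.6 + 0.7 + 0.6) / 8 = 0.6625
UCL_s = B₄·s̄ = 1.882 × 0.6625 = 1.2468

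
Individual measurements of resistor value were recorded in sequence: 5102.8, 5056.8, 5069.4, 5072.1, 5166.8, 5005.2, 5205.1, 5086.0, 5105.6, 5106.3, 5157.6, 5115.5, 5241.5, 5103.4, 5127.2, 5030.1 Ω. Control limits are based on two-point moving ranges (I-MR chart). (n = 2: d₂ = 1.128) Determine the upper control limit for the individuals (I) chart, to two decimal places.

X̄ = (5102.8 + 5056.8 + 5069.4 + 5072.1 + 5166.8 + 5005.2 + 5205.1 + 5086.0 + 5105.6 + 5106.3 + 5157.6 + 5115.5 + 5241.5 + 5103.4 + 5127.2 + 5030.1) / 16 = 5109.4625
Moving ranges: 46.0, 12.6, 2.7, 94.7, 161.6, 199.9, 119.1, 19.6, 0.7, 51.3, 42.1, 126.0, 138.1, 23.8, 97.1; M̄R̄ = 1135.3000 / 15 = 75.6867
UCL = X̄ + 3·M̄R̄/d₂ = 5109.4625 + 3 × 75.6867 / 1.128 = 5310.7568

5310.76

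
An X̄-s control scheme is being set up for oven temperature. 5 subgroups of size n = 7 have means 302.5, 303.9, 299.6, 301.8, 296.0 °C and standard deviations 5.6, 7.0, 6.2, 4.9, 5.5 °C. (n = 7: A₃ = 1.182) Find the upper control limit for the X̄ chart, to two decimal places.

X̄̄ = (302.5 + 303.9 + 299.6 + 301.8 + 296.0) / 5 = 300.7600
s̄ = (5.6 + 7.0 + 6.2 + 4.9 + 5.5) / 5 = 5.8400
UCL = X̄̄ + A₃·s̄ = 300.7600 + 1.182 × 5.8400 = 307.6629

307.66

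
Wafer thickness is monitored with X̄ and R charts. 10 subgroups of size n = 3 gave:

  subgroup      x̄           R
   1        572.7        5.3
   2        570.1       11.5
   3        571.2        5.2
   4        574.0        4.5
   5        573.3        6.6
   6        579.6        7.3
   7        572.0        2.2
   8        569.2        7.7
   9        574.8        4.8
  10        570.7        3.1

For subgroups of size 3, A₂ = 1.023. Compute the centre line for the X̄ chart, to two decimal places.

572.76

X̄̄ = (572.7 + 570.1 + 571.2 + 574.0 + 573.3 + 579.6 + 572.0 + 569.2 + 574.8 + 570.7) / 10 = 5727.6000 / 10 = 572.7600
CL = X̄̄ = 572.7600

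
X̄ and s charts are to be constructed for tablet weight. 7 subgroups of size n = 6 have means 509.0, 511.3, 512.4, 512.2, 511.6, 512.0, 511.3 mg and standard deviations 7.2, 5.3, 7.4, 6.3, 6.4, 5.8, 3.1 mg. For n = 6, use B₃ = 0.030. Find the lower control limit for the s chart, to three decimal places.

0.178

s̄ = (7.2 + 5.3 + 7.4 + 6.3 + 6.4 + 5.8 + 3.1) / 7 = 5.9286
LCL_s = B₃·s̄ = 0.030 × 5.9286 = 0.1779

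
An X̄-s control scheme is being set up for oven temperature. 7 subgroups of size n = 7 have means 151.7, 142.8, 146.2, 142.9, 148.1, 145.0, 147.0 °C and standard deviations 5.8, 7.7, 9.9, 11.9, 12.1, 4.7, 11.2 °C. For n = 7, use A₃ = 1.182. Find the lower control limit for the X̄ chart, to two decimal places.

135.55

X̄̄ = (151.7 + 142.8 + 146.2 + 142.9 + 148.1 + 145.0 + 147.0) / 7 = 146.2429
s̄ = (5.8 + 7.7 + 9.9 + 11.9 + 12.1 + 4.7 + 11.2) / 7 = 9.0429
LCL = X̄̄ − A₃·s̄ = 146.2429 − 1.182 × 9.0429 = 135.5542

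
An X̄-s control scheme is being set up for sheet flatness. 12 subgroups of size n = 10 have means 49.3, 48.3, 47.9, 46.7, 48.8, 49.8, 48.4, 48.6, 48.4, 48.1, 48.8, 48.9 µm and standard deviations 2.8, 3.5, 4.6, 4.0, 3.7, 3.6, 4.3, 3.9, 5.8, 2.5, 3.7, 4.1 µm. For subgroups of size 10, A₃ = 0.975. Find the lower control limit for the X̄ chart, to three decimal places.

44.722

X̄̄ = (49.3 + 48.3 + 47.9 + 46.7 + 48.8 + 49.8 + 48.4 + 48.6 + 48.4 + 48.1 + 48.8 + 48.9) / 12 = 48.5000
s̄ = (2.8 + 3.5 + 4.6 + 4.0 + 3.7 + 3.6 + 4.3 + 3.9 + 5.8 + 2.5 + 3.7 + 4.1) / 12 = 3.8750
LCL = X̄̄ − A₃·s̄ = 48.5000 − 0.975 × 3.8750 = 44.7219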